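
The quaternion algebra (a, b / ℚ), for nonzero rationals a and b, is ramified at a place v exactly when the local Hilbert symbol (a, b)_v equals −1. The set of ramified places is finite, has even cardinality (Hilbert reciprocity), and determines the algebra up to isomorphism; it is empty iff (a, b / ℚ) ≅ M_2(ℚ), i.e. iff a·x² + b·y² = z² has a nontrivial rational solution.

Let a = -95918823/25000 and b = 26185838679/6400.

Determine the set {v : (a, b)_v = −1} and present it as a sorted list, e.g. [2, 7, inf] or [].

[7, 11]

Mod squares: a ≡ -1430, b ≡ 231. Check v ∈ {∞, 2, 3, 5, 7, 11, 13}.
v=7: a=7^2·(≡3), b=7^3·(≡3) mod 7; (3|7)=-1, (3|7)=-1; (−1)^{2·3·3}·(-1)^3·(-1)^2 = -1.
v=5: a=5^-5·(≡4), b=5^-2·(≡4) mod 5; (4|5)=+1, (4|5)=+1; (−1)^{-5·-2·2}·(+1)^-2·(+1)^-5 = +1.
v=∞: -1430 < 0 and 231 > 0  ⇒  (a,b)_∞ = +1.
v=2: v_2(a)=-3, v_2(b)=-8; units ≡ 5, 7 (mod 8); ε·ε+αω+βω = 0·1+-3·0+-8·1 ≡ 0  ⇒  (a,b)_2 = +1.
v=11: a=11^1·(≡2), b=11^1·(≡6) mod 11; (2|11)=-1, (6|11)=-1; (−1)^{1·1·5}·(-1)^1·(-1)^1 = -1.
v=3: a=3^4·(≡1), b=3^5·(≡2) mod 3; (1|3)=+1, (2|3)=-1; (−1)^{4·5·1}·(+1)^5·(-1)^4 = +1.
v=13: a=13^3·(≡8), b=13^4·(≡10) mod 13; (8|13)=-1, (10|13)=+1; (−1)^{3·4·6}·(-1)^4·(+1)^3 = +1.
(-1430, 231 / ℚ) ramifies at {7, 11}: a division algebra.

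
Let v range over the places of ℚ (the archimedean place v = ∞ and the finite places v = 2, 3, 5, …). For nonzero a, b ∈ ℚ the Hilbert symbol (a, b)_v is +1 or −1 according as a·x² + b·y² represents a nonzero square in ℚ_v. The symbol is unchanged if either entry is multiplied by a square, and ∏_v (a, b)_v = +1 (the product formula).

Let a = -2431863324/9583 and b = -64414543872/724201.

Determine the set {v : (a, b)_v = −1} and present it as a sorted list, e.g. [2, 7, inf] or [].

(a, b) ≡ (-434217, -320943) mod (ℚ^×)²; places V = {2, 3, 7, 11, 17, 23, 29, 31, 37, ∞}.
(a,b)_23: α=1, u≡9; β=-2, v≡11 (mod 23); (9|23)=+1, (11|23)=-1; sign (−1)^0·+1^-2·-1^1 = -1.
(a,b)_37: α=-2, u≡17; β=-2, v≡23 (mod 37); (17|37)=-1, (23|37)=-1; sign (−1)^0·-1^-2·-1^-2 = +1.
(a,b)_17: α=0, u≡6; β=1, v≡16 (mod 17); (6|17)=-1, (16|17)=+1; sign (−1)^0·-1^1·+1^0 = -1.
(a,b)_29: α=1, u≡9; β=1, v≡27 (mod 29); (9|29)=+1, (27|29)=-1; sign (−1)^0·+1^1·-1^1 = -1.
(a,b)_3: α=5, u≡2; β=1, v≡2 (mod 3); (2|3)=-1, (2|3)=-1; sign (−1)^1·-1^1·-1^5 = -1.
(a,b)_11: α=2, u≡6; β=0, v≡5 (mod 11); (6|11)=-1, (5|11)=+1; sign (−1)^0·-1^0·+1^2 = +1.
(a,b)_7: α=-1, u≡3; β=3, v≡4 (mod 7); (3|7)=-1, (4|7)=+1; sign (−1)^1·-1^3·+1^-1 = +1.
(a,b)_2: α=2, β=12; u≡7, v≡1 (mod 8); ε(u)ε(v)=1·0, αω(v)=2·0, βω(u)=12·0; sum ≡ 0  ⇒  +1.
(a,b)_31: α=1, u≡8; β=1, v≡1 (mod 31); (8|31)=+1, (1|31)=+1; sign (−1)^1·+1^1·+1^1 = -1.
(a,b)_∞: sgn(-434217)=−, sgn(-320943)=−, so -1.
Ram(-434217, -320943) = {3, 17, 23, 29, 31, ∞}; no ℚ_3-point on the conic.

[3, 17, 23, 29, 31, inf]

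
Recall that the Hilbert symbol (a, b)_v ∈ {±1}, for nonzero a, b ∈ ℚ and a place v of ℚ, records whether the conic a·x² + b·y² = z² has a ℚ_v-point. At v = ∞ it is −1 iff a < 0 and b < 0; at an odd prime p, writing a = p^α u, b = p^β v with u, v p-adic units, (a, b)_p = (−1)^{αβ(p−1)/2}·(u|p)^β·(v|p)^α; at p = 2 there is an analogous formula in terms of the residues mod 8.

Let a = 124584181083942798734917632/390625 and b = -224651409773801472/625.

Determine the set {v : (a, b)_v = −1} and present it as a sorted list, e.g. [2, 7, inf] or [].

[3, 11, 17, 37]

Mod squares: a ≡ 350427, b ≡ -187. Check v ∈ {∞, 2, 3, 5, 7, 11, 17, 37, 41}.
v=11: a=11^1·(≡9), b=11^1·(≡3) mod 11; (9|11)=+1, (3|11)=+1; (−1)^{1·1·5}·(+1)^1·(+1)^1 = -1.
v=5: a=5^-8·(≡2), b=5^-4·(≡3) mod 5; (2|5)=-1, (3|5)=-1; (−1)^{-8·-4·2}·(-1)^-4·(-1)^-8 = +1.
v=7: a=7^3·(≡1), b=7^2·(≡2) mod 7; (1|7)=+1, (2|7)=+1; (−1)^{3·2·3}·(+1)^2·(+1)^3 = +1.
v=2: v_2(a)=22, v_2(b)=12; units ≡ 3, 5 (mod 8); ε·ε+αω+βω = 1·0+22·1+12·1 ≡ 0  ⇒  (a,b)_2 = +1.
v=37: a=37^3·(≡16), b=37^2·(≡2) mod 37; (16|37)=+1, (2|37)=-1; (−1)^{3·2·18}·(+1)^2·(-1)^3 = -1.
v=41: a=41^3·(≡22), b=41^2·(≡8) mod 41; (22|41)=-1, (8|41)=+1; (−1)^{3·2·20}·(-1)^2·(+1)^3 = +1.
v=∞: 350427 > 0 and -187 < 0  ⇒  (a,b)_∞ = +1.
v=3: a=3^3·(≡1), b=3^2·(≡2) mod 3; (1|3)=+1, (2|3)=-1; (−1)^{3·2·1}·(+1)^2·(-1)^3 = -1.
v=17: a=17^4·(≡7), b=17^3·(≡10) mod 17; (7|17)=-1, (10|17)=-1; (−1)^{4·3·8}·(-1)^3·(-1)^4 = -1.
|Ram(350427, -187)| = 4, even; anisotropic at {3, 11, 17, 37}.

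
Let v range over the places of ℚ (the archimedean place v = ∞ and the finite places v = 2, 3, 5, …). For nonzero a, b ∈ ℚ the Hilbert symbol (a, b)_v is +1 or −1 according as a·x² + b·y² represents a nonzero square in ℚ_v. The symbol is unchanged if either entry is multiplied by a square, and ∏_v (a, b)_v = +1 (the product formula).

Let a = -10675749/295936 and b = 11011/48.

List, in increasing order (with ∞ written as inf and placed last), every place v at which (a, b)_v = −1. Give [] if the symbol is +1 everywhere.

[7, 13]

Mod squares: a ≡ -21, b ≡ 273. Check v ∈ {∞, 2, 3, 7, 11, 13, 17, 23, 31}.
v=3: a=3^1·(≡2), b=3^-1·(≡1) mod 3; (2|3)=-1, (1|3)=+1; (−1)^{1·-1·1}·(-1)^-1·(+1)^1 = +1.
v=∞: -21 < 0 and 273 > 0  ⇒  (a,b)_∞ = +1.
v=13: a=13^0·(≡5), b=13^1·(≡6) mod 13; (5|13)=-1, (6|13)=-1; (−1)^{0·1·6}·(-1)^1·(-1)^0 = -1.
v=31: a=31^2·(≡2), b=31^0·(≡4) mod 31; (2|31)=+1, (4|31)=+1; (−1)^{2·0·15}·(+1)^0·(+1)^2 = +1.
v=11: a=11^0·(≡5), b=11^2·(≡9) mod 11; (5|11)=+1, (9|11)=+1; (−1)^{0·2·5}·(+1)^2·(+1)^0 = +1.
v=17: a=17^-2·(≡16), b=17^0·(≡13) mod 17; (16|17)=+1, (13|17)=+1; (−1)^{-2·0·8}·(+1)^0·(+1)^-2 = +1.
v=7: a=7^1·(≡1), b=7^1·(≡2) mod 7; (1|7)=+1, (2|7)=+1; (−1)^{1·1·3}·(+1)^1·(+1)^1 = -1.
v=2: v_2(a)=-10, v_2(b)=-4; units ≡ 3, 1 (mod 8); ε·ε+αω+βω = 1·0+-10·0+-4·1 ≡ 0  ⇒  (a,b)_2 = +1.
v=23: a=23^2·(≡2), b=23^0·(≡20) mod 23; (2|23)=+1, (20|23)=-1; (−1)^{2·0·11}·(+1)^0·(-1)^2 = +1.
Ram(-21, 273) = {7, 13}; no ℚ_7-point on the conic.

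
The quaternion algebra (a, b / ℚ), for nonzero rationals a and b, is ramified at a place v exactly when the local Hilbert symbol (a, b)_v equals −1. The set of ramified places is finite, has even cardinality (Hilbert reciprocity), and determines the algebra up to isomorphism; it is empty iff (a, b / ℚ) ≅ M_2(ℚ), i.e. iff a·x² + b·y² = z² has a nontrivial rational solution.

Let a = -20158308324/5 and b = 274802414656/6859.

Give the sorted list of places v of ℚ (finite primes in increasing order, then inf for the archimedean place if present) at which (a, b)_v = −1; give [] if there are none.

(a, b) ≡ (-168245, 19) mod (ℚ^×)²; places V = {2, 3, 5, 7, 11, 19, 23, 37, 43, ∞}.
(a,b)_∞: sgn(-168245)=−, sgn(19)=+, so +1.
(a,b)_3: α=4, u≡1; β=0, v≡1 (mod 3); (1|3)=+1, (1|3)=+1; sign (−1)^0·+1^0·+1^4 = +1.
(a,b)_7: α=1, u≡5; β=2, v≡3 (mod 7); (5|7)=-1, (3|7)=-1; sign (−1)^0·-1^2·-1^1 = -1.
(a,b)_37: α=0, u≡23; β=2, v≡35 (mod 37); (23|37)=-1, (35|37)=-1; sign (−1)^0·-1^2·-1^0 = +1.
(a,b)_5: α=-1, u≡1; β=0, v≡4 (mod 5); (1|5)=+1, (4|5)=+1; sign (−1)^0·+1^0·+1^-1 = +1.
(a,b)_19: α=1, u≡18; β=-3, v≡17 (mod 19); (18|19)=-1, (17|19)=+1; sign (−1)^1·-1^-3·+1^1 = +1.
(a,b)_2: α=2, β=6; u≡3, v≡3 (mod 8); ε(u)ε(v)=1·1, αω(v)=2·1, βω(u)=6·1; sum ≡ 1  ⇒  -1.
(a,b)_11: α=1, u≡10; β=2, v≡10 (mod 11); (10|11)=-1, (10|11)=-1; sign (−1)^0·-1^2·-1^1 = -1.
(a,b)_23: α=1, u≡14; β=2, v≡14 (mod 23); (14|23)=-1, (14|23)=-1; sign (−1)^0·-1^2·-1^1 = -1.
(a,b)_43: α=2, u≡6; β=0, v≡18 (mod 43); (6|43)=+1, (18|43)=-1; sign (−1)^0·+1^0·-1^2 = +1.
(-168245, 19 / ℚ) ramifies at {2, 7, 11, 23}: a division algebra.

[2, 7, 11, 23]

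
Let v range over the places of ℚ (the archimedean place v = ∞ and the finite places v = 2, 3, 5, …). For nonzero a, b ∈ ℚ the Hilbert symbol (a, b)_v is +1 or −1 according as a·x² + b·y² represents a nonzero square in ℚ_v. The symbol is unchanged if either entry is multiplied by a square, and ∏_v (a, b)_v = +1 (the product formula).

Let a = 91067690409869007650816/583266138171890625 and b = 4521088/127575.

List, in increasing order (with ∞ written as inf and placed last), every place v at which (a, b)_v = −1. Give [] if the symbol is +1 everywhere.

(a, b) ≡ (19019, 2926) mod (ℚ^×)²; places V = {2, 3, 5, 7, 11, 13, 17, 19, 29, ∞}.
(a,b)_7: α=1, u≡1; β=-1, v≡3 (mod 7); (1|7)=+1, (3|7)=-1; sign (−1)^1·+1^-1·-1^1 = +1.
(a,b)_17: α=-4, u≡9; β=0, v≡13 (mod 17); (9|17)=+1, (13|17)=+1; sign (−1)^0·+1^0·+1^-4 = +1.
(a,b)_2: α=18, β=7; u≡3, v≡7 (mod 8); ε(u)ε(v)=1·1, αω(v)=18·0, βω(u)=7·1; sum ≡ 0  ⇒  +1.
(a,b)_∞: sgn(19019)=+, sgn(2926)=+, so +1.
(a,b)_19: α=3, u≡13; β=1, v≡8 (mod 19); (13|19)=-1, (8|19)=-1; sign (−1)^1·-1^1·-1^3 = -1.
(a,b)_11: α=7, u≡6; β=1, v≡6 (mod 11); (6|11)=-1, (6|11)=-1; sign (−1)^1·-1^1·-1^7 = -1.
(a,b)_3: α=-12, u≡2; β=-6, v≡1 (mod 3); (2|3)=-1, (1|3)=+1; sign (−1)^0·-1^-6·+1^-12 = +1.
(a,b)_29: α=-2, u≡13; β=0, v≡26 (mod 29); (13|29)=+1, (26|29)=-1; sign (−1)^0·+1^0·-1^-2 = +1.
(a,b)_5: α=-6, u≡1; β=-2, v≡1 (mod 5); (1|5)=+1, (1|5)=+1; sign (−1)^0·+1^-2·+1^-6 = +1.
(a,b)_13: α=5, u≡7; β=2, v≡4 (mod 13); (7|13)=-1, (4|13)=+1; sign (−1)^0·-1^2·+1^5 = +1.
|Ram(19019, 2926)| = 2, even; anisotropic at {11, 19}.

[11, 19]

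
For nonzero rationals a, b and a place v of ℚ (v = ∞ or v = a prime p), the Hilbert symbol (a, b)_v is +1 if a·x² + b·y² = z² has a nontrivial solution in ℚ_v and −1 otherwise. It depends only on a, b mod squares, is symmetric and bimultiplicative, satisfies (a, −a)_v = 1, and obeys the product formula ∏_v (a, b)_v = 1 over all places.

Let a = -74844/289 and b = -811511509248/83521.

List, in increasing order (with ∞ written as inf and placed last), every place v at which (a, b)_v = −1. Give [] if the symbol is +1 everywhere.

(a, b) ≡ (-231, -33) mod (ℚ^×)²; places V = {2, 3, 7, 11, 17, ∞}.
(a,b)_17: α=-2, u≡7; β=-4, v≡13 (mod 17); (7|17)=-1, (13|17)=+1; sign (−1)^0·-1^-4·+1^-2 = +1.
(a,b)_3: α=5, u≡1; β=9, v≡1 (mod 3); (1|3)=+1, (1|3)=+1; sign (−1)^1·+1^9·+1^5 = -1.
(a,b)_11: α=1, u≡9; β=5, v≡6 (mod 11); (9|11)=+1, (6|11)=-1; sign (−1)^1·+1^5·-1^1 = +1.
(a,b)_2: α=2, β=8; u≡1, v≡7 (mod 8); ε(u)ε(v)=0·1, αω(v)=2·0, βω(u)=8·0; sum ≡ 0  ⇒  +1.
(a,b)_7: α=1, u≡2; β=0, v≡2 (mod 7); (2|7)=+1, (2|7)=+1; sign (−1)^0·+1^0·+1^1 = +1.
(a,b)_∞: sgn(-231)=−, sgn(-33)=−, so -1.
(-231, -33 / ℚ) ramifies at {3, ∞}: a division algebra.

[3, inf]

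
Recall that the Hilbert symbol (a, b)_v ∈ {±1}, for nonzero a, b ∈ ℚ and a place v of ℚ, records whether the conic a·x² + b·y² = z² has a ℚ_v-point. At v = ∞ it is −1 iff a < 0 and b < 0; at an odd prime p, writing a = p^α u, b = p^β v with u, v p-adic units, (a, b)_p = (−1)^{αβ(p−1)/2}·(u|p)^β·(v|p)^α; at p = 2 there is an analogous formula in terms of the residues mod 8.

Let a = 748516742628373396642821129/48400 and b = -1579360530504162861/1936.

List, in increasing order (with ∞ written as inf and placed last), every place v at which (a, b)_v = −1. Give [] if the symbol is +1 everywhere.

[23, 37, 41, 47]

Mod squares: a ≡ 19718521, b ≡ -100209781. Check v ∈ {∞, 2, 3, 5, 7, 11, 13, 17, 19, 23, 29, 37, 41, 47}.
v=3: a=3^8·(≡1), b=3^4·(≡2) mod 3; (1|3)=+1, (2|3)=-1; (−1)^{8·4·1}·(+1)^4·(-1)^8 = +1.
v=23: a=23^1·(≡13), b=23^1·(≡9) mod 23; (13|23)=+1, (9|23)=+1; (−1)^{1·1·11}·(+1)^1·(+1)^1 = -1.
v=2: v_2(a)=-4, v_2(b)=-4; units ≡ 1, 3 (mod 8); ε·ε+αω+βω = 0·1+-4·1+-4·0 ≡ 0  ⇒  (a,b)_2 = +1.
v=11: a=11^-2·(≡5), b=11^-2·(≡8) mod 11; (5|11)=+1, (8|11)=-1; (−1)^{-2·-2·5}·(+1)^-2·(-1)^-2 = +1.
v=∞: 19718521 > 0 and -100209781 < 0  ⇒  (a,b)_∞ = +1.
v=13: a=13^2·(≡12), b=13^2·(≡10) mod 13; (12|13)=+1, (10|13)=+1; (−1)^{2·2·6}·(+1)^2·(+1)^2 = +1.
v=5: a=5^-2·(≡4), b=5^0·(≡4) mod 5; (4|5)=+1, (4|5)=+1; (−1)^{-2·0·2}·(+1)^0·(+1)^-2 = +1.
v=41: a=41^2·(≡13), b=41^1·(≡31) mod 41; (13|41)=-1, (31|41)=+1; (−1)^{2·1·20}·(-1)^1·(+1)^2 = -1.
v=19: a=19^2·(≡17), b=19^1·(≡9) mod 19; (17|19)=+1, (9|19)=+1; (−1)^{2·1·9}·(+1)^1·(+1)^2 = +1.
v=7: a=7^2·(≡1), b=7^1·(≡5) mod 7; (1|7)=+1, (5|7)=-1; (−1)^{2·1·3}·(+1)^1·(-1)^2 = +1.
v=17: a=17^1·(≡5), b=17^1·(≡3) mod 17; (5|17)=-1, (3|17)=-1; (−1)^{1·1·8}·(-1)^1·(-1)^1 = +1.
v=37: a=37^3·(≡17), b=37^2·(≡29) mod 37; (17|37)=-1, (29|37)=-1; (−1)^{3·2·18}·(-1)^2·(-1)^3 = -1.
v=47: a=47^1·(≡42), b=47^1·(≡36) mod 47; (42|47)=+1, (36|47)=+1; (−1)^{1·1·23}·(+1)^1·(+1)^1 = -1.
v=29: a=29^3·(≡18), b=29^2·(≡13) mod 29; (18|29)=-1, (13|29)=+1; (−1)^{3·2·14}·(-1)^2·(+1)^3 = +1.
(19718521, -100209781 / ℚ) ramifies at {23, 37, 41, 47}: a division algebra.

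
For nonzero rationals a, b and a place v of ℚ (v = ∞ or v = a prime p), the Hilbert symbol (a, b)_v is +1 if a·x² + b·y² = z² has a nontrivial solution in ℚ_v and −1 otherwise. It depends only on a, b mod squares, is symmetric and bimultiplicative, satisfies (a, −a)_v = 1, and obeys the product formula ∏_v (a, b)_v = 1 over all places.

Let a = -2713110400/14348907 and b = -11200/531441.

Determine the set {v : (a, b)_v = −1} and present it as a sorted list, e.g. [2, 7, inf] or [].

Mod squares: a ≡ -858, b ≡ -7. Check v ∈ {∞, 2, 3, 5, 7, 11, 13}.
v=2: v_2(a)=7, v_2(b)=6; units ≡ 3, 1 (mod 8); ε·ε+αω+βω = 1·0+7·0+6·1 ≡ 0  ⇒  (a,b)_2 = +1.
v=11: a=11^3·(≡10), b=11^0·(≡1) mod 11; (10|11)=-1, (1|11)=+1; (−1)^{3·0·5}·(-1)^0·(+1)^3 = +1.
v=∞: -858 < 0 and -7 < 0  ⇒  (a,b)_∞ = -1.
v=13: a=13^1·(≡4), b=13^0·(≡6) mod 13; (4|13)=+1, (6|13)=-1; (−1)^{1·0·6}·(+1)^0·(-1)^1 = -1.
v=5: a=5^2·(≡2), b=5^2·(≡2) mod 5; (2|5)=-1, (2|5)=-1; (−1)^{2·2·2}·(-1)^2·(-1)^2 = +1.
v=7: a=7^2·(≡6), b=7^1·(≡3) mod 7; (6|7)=-1, (3|7)=-1; (−1)^{2·1·3}·(-1)^1·(-1)^2 = -1.
v=3: a=3^-15·(≡2), b=3^-12·(≡2) mod 3; (2|3)=-1, (2|3)=-1; (−1)^{-15·-12·1}·(-1)^-12·(-1)^-15 = -1.
Ram(-858, -7) = {3, 7, 13, ∞}; no ℚ_3-point on the conic.

[3, 7, 13, inf]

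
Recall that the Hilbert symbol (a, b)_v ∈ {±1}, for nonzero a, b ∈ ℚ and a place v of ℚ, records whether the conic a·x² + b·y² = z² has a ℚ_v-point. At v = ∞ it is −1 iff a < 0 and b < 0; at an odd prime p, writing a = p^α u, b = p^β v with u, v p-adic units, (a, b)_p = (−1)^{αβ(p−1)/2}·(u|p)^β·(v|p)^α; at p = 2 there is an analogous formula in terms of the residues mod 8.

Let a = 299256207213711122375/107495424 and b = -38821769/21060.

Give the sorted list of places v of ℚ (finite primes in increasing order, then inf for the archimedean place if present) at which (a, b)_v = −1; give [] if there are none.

Mod squares: a ≡ 45695, b ≡ -1050985. Check v ∈ {∞, 2, 3, 5, 7, 11, 13, 19, 23, 37}.
v=23: a=23^2·(≡11), b=23^1·(≡6) mod 23; (11|23)=-1, (6|23)=+1; (−1)^{2·1·11}·(-1)^1·(+1)^2 = -1.
v=2: v_2(a)=-14, v_2(b)=-2; units ≡ 7, 7 (mod 8); ε·ε+αω+βω = 1·1+-14·0+-2·0 ≡ 1  ⇒  (a,b)_2 = -1.
v=11: a=11^2·(≡9), b=11^0·(≡6) mod 11; (9|11)=+1, (6|11)=-1; (−1)^{2·0·5}·(+1)^0·(-1)^2 = +1.
v=7: a=7^2·(≡6), b=7^4·(≡2) mod 7; (6|7)=-1, (2|7)=+1; (−1)^{2·4·3}·(-1)^4·(+1)^2 = +1.
v=3: a=3^-8·(≡2), b=3^-4·(≡2) mod 3; (2|3)=-1, (2|3)=-1; (−1)^{-8·-4·1}·(-1)^-4·(-1)^-8 = +1.
v=∞: 45695 > 0 and -1050985 < 0  ⇒  (a,b)_∞ = +1.
v=5: a=5^3·(≡1), b=5^-1·(≡3) mod 5; (1|5)=+1, (3|5)=-1; (−1)^{3·-1·2}·(+1)^-1·(-1)^3 = -1.
v=13: a=13^3·(≡2), b=13^-1·(≡5) mod 13; (2|13)=-1, (5|13)=-1; (−1)^{3·-1·6}·(-1)^-1·(-1)^3 = +1.
v=37: a=37^3·(≡22), b=37^1·(≡33) mod 37; (22|37)=-1, (33|37)=+1; (−1)^{3·1·18}·(-1)^1·(+1)^3 = -1.
v=19: a=19^3·(≡11), b=19^1·(≡13) mod 19; (11|19)=+1, (13|19)=-1; (−1)^{3·1·9}·(+1)^1·(-1)^3 = +1.
Ram(45695, -1050985) = {2, 5, 23, 37}; no ℚ_2-point on the conic.

[2, 5, 23, 37]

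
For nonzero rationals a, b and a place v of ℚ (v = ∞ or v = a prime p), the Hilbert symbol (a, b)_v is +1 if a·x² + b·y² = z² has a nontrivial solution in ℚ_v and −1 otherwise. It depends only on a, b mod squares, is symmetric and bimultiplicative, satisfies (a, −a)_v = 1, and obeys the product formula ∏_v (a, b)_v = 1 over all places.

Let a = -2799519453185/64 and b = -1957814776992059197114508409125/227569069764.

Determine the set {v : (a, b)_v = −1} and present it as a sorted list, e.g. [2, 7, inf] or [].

(a, b) ≡ (-665, -13685) mod (ℚ^×)²; places V = {2, 3, 5, 7, 13, 17, 19, 23, 31, 43, ∞}.
(a,b)_∞: sgn(-665)=−, sgn(-13685)=−, so -1.
(a,b)_13: α=2, u≡2; β=0, v≡12 (mod 13); (2|13)=-1, (12|13)=+1; sign (−1)^0·-1^0·+1^2 = +1.
(a,b)_3: α=0, u≡1; β=-2, v≡1 (mod 3); (1|3)=+1, (1|3)=+1; sign (−1)^0·+1^-2·+1^0 = +1.
(a,b)_2: α=-6, β=-2; u≡7, v≡3 (mod 8); ε(u)ε(v)=1·1, αω(v)=-6·1, βω(u)=-2·0; sum ≡ 1  ⇒  -1.
(a,b)_19: α=1, u≡18; β=2, v≡15 (mod 19); (18|19)=-1, (15|19)=-1; sign (−1)^0·-1^2·-1^1 = -1.
(a,b)_23: α=2, u≡2; β=5, v≡18 (mod 23); (2|23)=+1, (18|23)=+1; sign (−1)^0·+1^5·+1^2 = +1.
(a,b)_7: α=3, u≡3; β=15, v≡3 (mod 7); (3|7)=-1, (3|7)=-1; sign (−1)^1·-1^15·-1^3 = -1.
(a,b)_31: α=2, u≡6; β=0, v≡21 (mod 31); (6|31)=-1, (21|31)=-1; sign (−1)^0·-1^0·-1^2 = +1.
(a,b)_5: α=1, u≡2; β=3, v≡3 (mod 5); (2|5)=-1, (3|5)=-1; sign (−1)^0·-1^3·-1^1 = +1.
(a,b)_17: α=0, u≡1; β=5, v≡14 (mod 17); (1|17)=+1, (14|17)=-1; sign (−1)^0·+1^5·-1^0 = +1.
(a,b)_43: α=0, u≡38; β=-6, v≡39 (mod 43); (38|43)=+1, (39|43)=-1; sign (−1)^0·+1^-6·-1^0 = +1.
|Ram(-665, -13685)| = 4, even; anisotropic at {2, 7, 19, ∞}.

[2, 7, 19, inf]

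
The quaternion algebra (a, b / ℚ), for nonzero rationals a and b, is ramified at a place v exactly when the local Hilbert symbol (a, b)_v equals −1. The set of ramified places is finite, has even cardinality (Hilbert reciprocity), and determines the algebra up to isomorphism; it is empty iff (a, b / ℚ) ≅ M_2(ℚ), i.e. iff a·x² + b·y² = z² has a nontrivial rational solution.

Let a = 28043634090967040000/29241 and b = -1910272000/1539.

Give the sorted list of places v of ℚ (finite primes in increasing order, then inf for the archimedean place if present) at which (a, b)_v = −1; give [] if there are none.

[2, 13, 19, 53]

Mod squares: a ≡ 3074, b ≡ -354445. Check v ∈ {∞, 2, 3, 5, 7, 13, 19, 29, 41, 53}.
v=∞: 3074 > 0 and -354445 < 0  ⇒  (a,b)_∞ = +1.
v=19: a=19^-2·(≡2), b=19^-1·(≡13) mod 19; (2|19)=-1, (13|19)=-1; (−1)^{-2·-1·9}·(-1)^-1·(-1)^-2 = -1.
v=29: a=29^1·(≡14), b=29^0·(≡25) mod 29; (14|29)=-1, (25|29)=+1; (−1)^{1·0·14}·(-1)^0·(+1)^1 = +1.
v=53: a=53^1·(≡12), b=53^0·(≡2) mod 53; (12|53)=-1, (2|53)=-1; (−1)^{1·0·26}·(-1)^0·(-1)^1 = -1.
v=13: a=13^2·(≡7), b=13^1·(≡1) mod 13; (7|13)=-1, (1|13)=+1; (−1)^{2·1·6}·(-1)^1·(+1)^2 = -1.
v=41: a=41^2·(≡32), b=41^1·(≡7) mod 41; (32|41)=+1, (7|41)=-1; (−1)^{2·1·20}·(+1)^1·(-1)^2 = +1.
v=3: a=3^-4·(≡2), b=3^-4·(≡2) mod 3; (2|3)=-1, (2|3)=-1; (−1)^{-4·-4·1}·(-1)^-4·(-1)^-4 = +1.
v=7: a=7^2·(≡4), b=7^1·(≡6) mod 7; (4|7)=+1, (6|7)=-1; (−1)^{2·1·3}·(+1)^1·(-1)^2 = +1.
v=5: a=5^4·(≡4), b=5^3·(≡1) mod 5; (4|5)=+1, (1|5)=+1; (−1)^{4·3·2}·(+1)^3·(+1)^4 = +1.
v=2: v_2(a)=21, v_2(b)=12; units ≡ 1, 3 (mod 8); ε·ε+αω+βω = 0·1+21·1+12·0 ≡ 1  ⇒  (a,b)_2 = -1.
|Ram(3074, -354445)| = 4, even; anisotropic at {2, 13, 19, 53}.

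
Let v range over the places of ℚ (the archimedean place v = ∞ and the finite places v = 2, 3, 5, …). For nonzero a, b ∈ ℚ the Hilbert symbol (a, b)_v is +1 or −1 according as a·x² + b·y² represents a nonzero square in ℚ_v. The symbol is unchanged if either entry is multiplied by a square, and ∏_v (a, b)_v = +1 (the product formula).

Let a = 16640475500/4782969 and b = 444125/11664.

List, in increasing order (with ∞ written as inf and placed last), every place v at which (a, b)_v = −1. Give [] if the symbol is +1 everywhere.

[5, 17, 19, 29]

Mod squares: a ≡ 1595, b ≡ 17765. Check v ∈ {∞, 2, 3, 5, 11, 17, 19, 29}.
v=29: a=29^1·(≡15), b=29^0·(≡8) mod 29; (15|29)=-1, (8|29)=-1; (−1)^{1·0·14}·(-1)^0·(-1)^1 = -1.
v=19: a=19^2·(≡14), b=19^1·(≡7) mod 19; (14|19)=-1, (7|19)=+1; (−1)^{2·1·9}·(-1)^1·(+1)^2 = -1.
v=17: a=17^2·(≡12), b=17^1·(≡15) mod 17; (12|17)=-1, (15|17)=+1; (−1)^{2·1·8}·(-1)^1·(+1)^2 = -1.
v=2: v_2(a)=2, v_2(b)=-4; units ≡ 3, 5 (mod 8); ε·ε+αω+βω = 1·0+2·1+-4·1 ≡ 0  ⇒  (a,b)_2 = +1.
v=3: a=3^-14·(≡2), b=3^-6·(≡2) mod 3; (2|3)=-1, (2|3)=-1; (−1)^{-14·-6·1}·(-1)^-6·(-1)^-14 = +1.
v=∞: 1595 > 0 and 17765 > 0  ⇒  (a,b)_∞ = +1.
v=11: a=11^1·(≡8), b=11^1·(≡4) mod 11; (8|11)=-1, (4|11)=+1; (−1)^{1·1·5}·(-1)^1·(+1)^1 = +1.
v=5: a=5^3·(≡1), b=5^3·(≡2) mod 5; (1|5)=+1, (2|5)=-1; (−1)^{3·3·2}·(+1)^3·(-1)^3 = -1.
|Ram(1595, 17765)| = 4, even; anisotropic at {5, 17, 19, 29}.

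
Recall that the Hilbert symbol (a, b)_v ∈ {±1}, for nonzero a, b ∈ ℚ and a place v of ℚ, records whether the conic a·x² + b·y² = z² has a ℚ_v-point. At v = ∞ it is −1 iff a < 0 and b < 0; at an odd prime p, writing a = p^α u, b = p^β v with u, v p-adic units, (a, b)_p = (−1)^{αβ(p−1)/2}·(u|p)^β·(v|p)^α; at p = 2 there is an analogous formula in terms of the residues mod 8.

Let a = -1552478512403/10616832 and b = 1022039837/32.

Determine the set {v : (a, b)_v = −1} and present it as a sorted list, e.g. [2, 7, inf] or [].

Mod squares: a ≡ -406, b ≡ 12586. Check v ∈ {∞, 2, 3, 7, 13, 29, 31}.
v=31: a=31^4·(≡4), b=31^3·(≡21) mod 31; (4|31)=+1, (21|31)=-1; (−1)^{4·3·15}·(+1)^3·(-1)^4 = +1.
v=29: a=29^1·(≡11), b=29^1·(≡13) mod 29; (11|29)=-1, (13|29)=+1; (−1)^{1·1·14}·(-1)^1·(+1)^1 = -1.
v=2: v_2(a)=-17, v_2(b)=-5; units ≡ 5, 5 (mod 8); ε·ε+αω+βω = 0·0+-17·1+-5·1 ≡ 0  ⇒  (a,b)_2 = +1.
v=∞: -406 < 0 and 12586 > 0  ⇒  (a,b)_∞ = +1.
v=3: a=3^-4·(≡2), b=3^0·(≡1) mod 3; (2|3)=-1, (1|3)=+1; (−1)^{-4·0·1}·(-1)^0·(+1)^-4 = +1.
v=7: a=7^3·(≡5), b=7^1·(≡5) mod 7; (5|7)=-1, (5|7)=-1; (−1)^{3·1·3}·(-1)^1·(-1)^3 = -1.
v=13: a=13^2·(≡10), b=13^2·(≡2) mod 13; (10|13)=+1, (2|13)=-1; (−1)^{2·2·6}·(+1)^2·(-1)^2 = +1.
|Ram(-406, 12586)| = 2, even; anisotropic at {7, 29}.

[7, 29]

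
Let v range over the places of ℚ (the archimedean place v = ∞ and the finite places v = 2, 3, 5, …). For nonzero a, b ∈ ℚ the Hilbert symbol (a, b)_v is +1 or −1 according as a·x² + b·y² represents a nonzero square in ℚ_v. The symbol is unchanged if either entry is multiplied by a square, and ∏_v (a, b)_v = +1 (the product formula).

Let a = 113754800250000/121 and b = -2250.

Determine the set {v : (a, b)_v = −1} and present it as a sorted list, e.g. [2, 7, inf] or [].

(a, b) ≡ (1729, -10) mod (ℚ^×)²; places V = {2, 3, 5, 7, 11, 13, 19, ∞}.
(a,b)_5: α=6, u≡1; β=3, v≡2 (mod 5); (1|5)=+1, (2|5)=-1; sign (−1)^0·+1^3·-1^6 = +1.
(a,b)_19: α=3, u≡8; β=0, v≡11 (mod 19); (8|19)=-1, (11|19)=+1; sign (−1)^0·-1^0·+1^3 = +1.
(a,b)_∞: sgn(1729)=+, sgn(-10)=−, so +1.
(a,b)_3: α=6, u≡1; β=2, v≡2 (mod 3); (1|3)=+1, (2|3)=-1; sign (−1)^0·+1^2·-1^6 = +1.
(a,b)_2: α=4, β=1; u≡1, v≡3 (mod 8); ε(u)ε(v)=0·1, αω(v)=4·1, βω(u)=1·0; sum ≡ 0  ⇒  +1.
(a,b)_13: α=1, u≡10; β=0, v≡12 (mod 13); (10|13)=+1, (12|13)=+1; sign (−1)^0·+1^0·+1^1 = +1.
(a,b)_7: α=1, u≡1; β=0, v≡4 (mod 7); (1|7)=+1, (4|7)=+1; sign (−1)^0·+1^0·+1^1 = +1.
(a,b)_11: α=-2, u≡8; β=0, v≡5 (mod 11); (8|11)=-1, (5|11)=+1; sign (−1)^0·-1^0·+1^-2 = +1.
Ram(a, b) = ∅: the form 1729·x² + -10·y² − z² is isotropic over every ℚ_v, so by Hasse–Minkowski it is isotropic over ℚ.

[]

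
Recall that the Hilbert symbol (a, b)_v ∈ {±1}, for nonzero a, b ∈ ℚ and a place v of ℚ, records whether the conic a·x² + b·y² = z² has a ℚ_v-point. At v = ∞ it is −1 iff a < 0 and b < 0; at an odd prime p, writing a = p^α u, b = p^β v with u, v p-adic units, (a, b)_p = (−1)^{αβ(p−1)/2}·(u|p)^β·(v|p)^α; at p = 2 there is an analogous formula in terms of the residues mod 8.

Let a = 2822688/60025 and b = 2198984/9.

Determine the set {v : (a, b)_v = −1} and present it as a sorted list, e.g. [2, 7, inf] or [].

Mod squares: a ≡ 2, b ≡ 549746. Check v ∈ {∞, 2, 3, 5, 7, 11, 17, 19, 23, 37}.
v=17: a=17^0·(≡13), b=17^1·(≡15) mod 17; (13|17)=+1, (15|17)=+1; (−1)^{0·1·8}·(+1)^1·(+1)^0 = +1.
v=23: a=23^0·(≡2), b=23^1·(≡15) mod 23; (2|23)=+1, (15|23)=-1; (−1)^{0·1·11}·(+1)^1·(-1)^0 = +1.
v=∞: 2 > 0 and 549746 > 0  ⇒  (a,b)_∞ = +1.
v=5: a=5^-2·(≡3), b=5^0·(≡1) mod 5; (3|5)=-1, (1|5)=+1; (−1)^{-2·0·2}·(-1)^0·(+1)^-2 = +1.
v=2: v_2(a)=5, v_2(b)=3; units ≡ 1, 1 (mod 8); ε·ε+αω+βω = 0·0+5·0+3·0 ≡ 0  ⇒  (a,b)_2 = +1.
v=3: a=3^6·(≡2), b=3^-2·(≡2) mod 3; (2|3)=-1, (2|3)=-1; (−1)^{6·-2·1}·(-1)^-2·(-1)^6 = +1.
v=11: a=11^2·(≡7), b=11^0·(≡2) mod 11; (7|11)=-1, (2|11)=-1; (−1)^{2·0·5}·(-1)^0·(-1)^2 = +1.
v=7: a=7^-4·(≡2), b=7^0·(≡2) mod 7; (2|7)=+1, (2|7)=+1; (−1)^{-4·0·3}·(+1)^0·(+1)^-4 = +1.
v=19: a=19^0·(≡12), b=19^1·(≡5) mod 19; (12|19)=-1, (5|19)=+1; (−1)^{0·1·9}·(-1)^1·(+1)^0 = -1.
v=37: a=37^0·(≡13), b=37^1·(≡34) mod 37; (13|37)=-1, (34|37)=+1; (−1)^{0·1·18}·(-1)^1·(+1)^0 = -1.
(2, 549746 / ℚ) ramifies at {19, 37}: a division algebra.

[19, 37]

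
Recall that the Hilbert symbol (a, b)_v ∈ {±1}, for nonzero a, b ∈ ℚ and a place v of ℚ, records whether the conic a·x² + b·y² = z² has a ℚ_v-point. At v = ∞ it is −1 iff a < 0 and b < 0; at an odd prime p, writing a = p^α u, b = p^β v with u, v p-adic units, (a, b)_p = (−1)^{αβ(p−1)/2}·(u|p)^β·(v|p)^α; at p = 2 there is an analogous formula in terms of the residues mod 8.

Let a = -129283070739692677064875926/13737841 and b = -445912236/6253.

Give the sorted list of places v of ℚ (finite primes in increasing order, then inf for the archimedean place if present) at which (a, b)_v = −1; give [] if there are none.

Mod squares: a ≡ -40814774, b ≡ -247863. Check v ∈ {∞, 2, 3, 7, 11, 13, 19, 29, 37, 43}.
v=11: a=11^3·(≡1), b=11^1·(≡2) mod 11; (1|11)=+1, (2|11)=-1; (−1)^{3·1·5}·(+1)^1·(-1)^3 = +1.
v=2: v_2(a)=1, v_2(b)=2; units ≡ 5, 1 (mod 8); ε·ε+αω+βω = 0·0+1·0+2·1 ≡ 0  ⇒  (a,b)_2 = +1.
v=43: a=43^6·(≡15), b=43^2·(≡18) mod 43; (15|43)=+1, (18|43)=-1; (−1)^{6·2·21}·(+1)^2·(-1)^6 = +1.
v=19: a=19^3·(≡10), b=19^0·(≡9) mod 19; (10|19)=-1, (9|19)=+1; (−1)^{3·0·9}·(-1)^0·(+1)^3 = +1.
v=3: a=3^8·(≡1), b=3^3·(≡2) mod 3; (1|3)=+1, (2|3)=-1; (−1)^{8·3·1}·(+1)^3·(-1)^8 = +1.
v=13: a=13^-5·(≡11), b=13^-2·(≡8) mod 13; (11|13)=-1, (8|13)=-1; (−1)^{-5·-2·6}·(-1)^-2·(-1)^-5 = -1.
v=∞: -40814774 < 0 and -247863 < 0  ⇒  (a,b)_∞ = -1.
v=29: a=29^3·(≡28), b=29^1·(≡15) mod 29; (28|29)=+1, (15|29)=-1; (−1)^{3·1·14}·(+1)^1·(-1)^3 = -1.
v=37: a=37^-1·(≡26), b=37^-1·(≡14) mod 37; (26|37)=+1, (14|37)=-1; (−1)^{-1·-1·18}·(+1)^-1·(-1)^-1 = -1.
v=7: a=7^1·(≡5), b=7^1·(≡1) mod 7; (5|7)=-1, (1|7)=+1; (−1)^{1·1·3}·(-1)^1·(+1)^1 = +1.
Ram(-40814774, -247863) = {13, 29, 37, ∞}; no ℚ_13-point on the conic.

[13, 29, 37, inf]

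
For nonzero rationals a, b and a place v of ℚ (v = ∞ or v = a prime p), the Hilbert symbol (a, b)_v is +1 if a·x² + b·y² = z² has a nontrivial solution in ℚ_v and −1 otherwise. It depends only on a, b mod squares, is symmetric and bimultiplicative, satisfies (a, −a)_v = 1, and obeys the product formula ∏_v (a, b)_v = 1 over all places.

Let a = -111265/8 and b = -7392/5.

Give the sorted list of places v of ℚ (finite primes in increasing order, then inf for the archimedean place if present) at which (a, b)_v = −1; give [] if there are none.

[2, 5, 11, inf]

Mod squares: a ≡ -770, b ≡ -2310. Check v ∈ {∞, 2, 3, 5, 7, 11, 17}.
v=3: a=3^0·(≡1), b=3^1·(≡1) mod 3; (1|3)=+1, (1|3)=+1; (−1)^{0·1·1}·(+1)^1·(+1)^0 = +1.
v=17: a=17^2·(≡5), b=17^0·(≡4) mod 17; (5|17)=-1, (4|17)=+1; (−1)^{2·0·8}·(-1)^0·(+1)^2 = +1.
v=7: a=7^1·(≡2), b=7^1·(≡3) mod 7; (2|7)=+1, (3|7)=-1; (−1)^{1·1·3}·(+1)^1·(-1)^1 = +1.
v=5: a=5^1·(≡4), b=5^-1·(≡3) mod 5; (4|5)=+1, (3|5)=-1; (−1)^{1·-1·2}·(+1)^-1·(-1)^1 = -1.
v=11: a=11^1·(≡2), b=11^1·(≡2) mod 11; (2|11)=-1, (2|11)=-1; (−1)^{1·1·5}·(-1)^1·(-1)^1 = -1.
v=∞: -770 < 0 and -2310 < 0  ⇒  (a,b)_∞ = -1.
v=2: v_2(a)=-3, v_2(b)=5; units ≡ 7, 5 (mod 8); ε·ε+αω+βω = 1·0+-3·1+5·0 ≡ 1  ⇒  (a,b)_2 = -1.
(-770, -2310 / ℚ) ramifies at {2, 5, 11, ∞}: a division algebra.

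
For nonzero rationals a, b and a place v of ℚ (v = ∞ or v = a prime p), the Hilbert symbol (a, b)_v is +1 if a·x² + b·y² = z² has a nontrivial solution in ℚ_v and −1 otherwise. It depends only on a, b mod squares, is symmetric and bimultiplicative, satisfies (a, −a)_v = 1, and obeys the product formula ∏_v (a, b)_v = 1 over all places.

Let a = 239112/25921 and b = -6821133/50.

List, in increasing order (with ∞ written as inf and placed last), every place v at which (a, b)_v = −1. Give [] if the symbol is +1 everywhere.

[2, 43]

(a, b) ≡ (82, -112746) mod (ℚ^×)²; places V = {2, 3, 5, 7, 11, 19, 23, 41, 43, ∞}.
(a,b)_43: α=0, u≡39; β=1, v≡24 (mod 43); (39|43)=-1, (24|43)=+1; sign (−1)^0·-1^1·+1^0 = -1.
(a,b)_23: α=-2, u≡9; β=1, v≡15 (mod 23); (9|23)=+1, (15|23)=-1; sign (−1)^0·+1^1·-1^-2 = +1.
(a,b)_∞: sgn(82)=+, sgn(-112746)=−, so +1.
(a,b)_41: α=1, u≡33; β=0, v≡36 (mod 41); (33|41)=+1, (36|41)=+1; sign (−1)^0·+1^0·+1^1 = +1.
(a,b)_5: α=0, u≡2; β=-2, v≡1 (mod 5); (2|5)=-1, (1|5)=+1; sign (−1)^0·-1^-2·+1^0 = +1.
(a,b)_11: α=0, u≡1; β=2, v≡4 (mod 11); (1|11)=+1, (4|11)=+1; sign (−1)^0·+1^2·+1^0 = +1.
(a,b)_7: α=-2, u≡5; β=0, v≡3 (mod 7); (5|7)=-1, (3|7)=-1; sign (−1)^0·-1^0·-1^-2 = +1.
(a,b)_2: α=3, β=-1; u≡1, v≡3 (mod 8); ε(u)ε(v)=0·1, αω(v)=3·1, βω(u)=-1·0; sum ≡ 1  ⇒  -1.
(a,b)_3: α=6, u≡1; β=1, v≡2 (mod 3); (1|3)=+1, (2|3)=-1; sign (−1)^0·+1^1·-1^6 = +1.
(a,b)_19: α=0, u≡7; β=1, v≡3 (mod 19); (7|19)=+1, (3|19)=-1; sign (−1)^0·+1^1·-1^0 = +1.
Ram(82, -112746) = {2, 43}; no ℚ_2-point on the conic.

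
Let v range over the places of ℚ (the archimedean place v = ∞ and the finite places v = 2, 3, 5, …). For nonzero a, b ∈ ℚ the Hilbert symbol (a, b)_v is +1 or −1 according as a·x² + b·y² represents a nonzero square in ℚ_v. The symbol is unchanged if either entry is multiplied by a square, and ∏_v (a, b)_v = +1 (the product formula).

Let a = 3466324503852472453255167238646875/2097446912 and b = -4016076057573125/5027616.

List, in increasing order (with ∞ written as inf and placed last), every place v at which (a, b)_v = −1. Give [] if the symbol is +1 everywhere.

(a, b) ≡ (116870, -199777578) mod (ℚ^×)²; places V = {2, 3, 5, 7, 11, 13, 23, 29, 31, 37, 47, ∞}.
(a,b)_23: α=-2, u≡11; β=-2, v≡3 (mod 23); (11|23)=-1, (3|23)=+1; sign (−1)^0·-1^-2·+1^-2 = +1.
(a,b)_47: α=6, u≡18; β=2, v≡29 (mod 47); (18|47)=+1, (29|47)=-1; sign (−1)^0·+1^2·-1^6 = +1.
(a,b)_37: α=2, u≡19; β=1, v≡28 (mod 37); (19|37)=-1, (28|37)=+1; sign (−1)^0·-1^1·+1^2 = -1.
(a,b)_7: α=2, u≡3; β=1, v≡2 (mod 7); (3|7)=-1, (2|7)=+1; sign (−1)^0·-1^1·+1^2 = -1.
(a,b)_31: α=5, u≡14; β=3, v≡25 (mod 31); (14|31)=+1, (25|31)=+1; sign (−1)^1·+1^3·+1^5 = -1.
(a,b)_13: α=3, u≡7; β=1, v≡6 (mod 13); (7|13)=-1, (6|13)=-1; sign (−1)^0·-1^1·-1^3 = +1.
(a,b)_29: α=3, u≡23; β=1, v≡26 (mod 29); (23|29)=+1, (26|29)=-1; sign (−1)^0·+1^1·-1^3 = -1.
(a,b)_3: α=0, u≡2; β=-3, v≡1 (mod 3); (2|3)=-1, (1|3)=+1; sign (−1)^0·-1^-3·+1^0 = -1.
(a,b)_2: α=-15, β=-5; u≡3, v≡3 (mod 8); ε(u)ε(v)=1·1, αω(v)=-15·1, βω(u)=-5·1; sum ≡ 1  ⇒  -1.
(a,b)_∞: sgn(116870)=+, sgn(-199777578)=−, so +1.
(a,b)_11: α=-2, u≡10; β=-1, v≡8 (mod 11); (10|11)=-1, (8|11)=-1; sign (−1)^0·-1^-1·-1^-2 = -1.
(a,b)_5: α=5, u≡1; β=4, v≡3 (mod 5); (1|5)=+1, (3|5)=-1; sign (−1)^0·+1^4·-1^5 = -1.
|Ram(116870, -199777578)| = 8, even; anisotropic at {2, 3, 5, 7, 11, 29, 31, 37}.

[2, 3, 5, 7, 11, 29, 31, 37]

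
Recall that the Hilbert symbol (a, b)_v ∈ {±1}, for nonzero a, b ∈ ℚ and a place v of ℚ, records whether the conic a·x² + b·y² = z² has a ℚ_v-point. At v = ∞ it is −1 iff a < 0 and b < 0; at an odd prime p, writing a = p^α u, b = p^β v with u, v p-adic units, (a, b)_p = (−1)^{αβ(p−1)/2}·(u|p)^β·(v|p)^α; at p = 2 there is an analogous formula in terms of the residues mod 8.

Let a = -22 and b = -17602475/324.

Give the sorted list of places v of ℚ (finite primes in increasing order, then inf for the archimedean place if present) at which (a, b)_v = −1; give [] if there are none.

[2, inf]

Mod squares: a ≡ -22, b ≡ -11. Check v ∈ {∞, 2, 3, 5, 11, 23}.
v=∞: -22 < 0 and -11 < 0  ⇒  (a,b)_∞ = -1.
v=23: a=23^0·(≡1), b=23^2·(≡3) mod 23; (1|23)=+1, (3|23)=+1; (−1)^{0·2·11}·(+1)^2·(+1)^0 = +1.
v=5: a=5^0·(≡3), b=5^2·(≡4) mod 5; (3|5)=-1, (4|5)=+1; (−1)^{0·2·2}·(-1)^2·(+1)^0 = +1.
v=11: a=11^1·(≡9), b=11^3·(≡6) mod 11; (9|11)=+1, (6|11)=-1; (−1)^{1·3·5}·(+1)^3·(-1)^1 = +1.
v=3: a=3^0·(≡2), b=3^-4·(≡1) mod 3; (2|3)=-1, (1|3)=+1; (−1)^{0·-4·1}·(-1)^-4·(+1)^0 = +1.
v=2: v_2(a)=1, v_2(b)=-2; units ≡ 5, 5 (mod 8); ε·ε+αω+βω = 0·0+1·1+-2·1 ≡ 1  ⇒  (a,b)_2 = -1.
Ram(-22, -11) = {2, ∞}; no ℚ_2-point on the conic.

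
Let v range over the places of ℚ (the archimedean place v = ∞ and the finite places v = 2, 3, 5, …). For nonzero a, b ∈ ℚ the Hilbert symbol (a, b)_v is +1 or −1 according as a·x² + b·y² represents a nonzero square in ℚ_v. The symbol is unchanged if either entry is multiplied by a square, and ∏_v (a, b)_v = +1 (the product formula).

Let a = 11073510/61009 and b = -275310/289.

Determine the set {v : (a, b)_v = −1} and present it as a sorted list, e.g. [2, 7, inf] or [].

Mod squares: a ≡ 310, b ≡ -30590. Check v ∈ {∞, 2, 3, 5, 7, 13, 17, 19, 23, 31}.
v=23: a=23^0·(≡7), b=23^1·(≡1) mod 23; (7|23)=-1, (1|23)=+1; (−1)^{0·1·11}·(-1)^1·(+1)^0 = -1.
v=∞: 310 > 0 and -30590 < 0  ⇒  (a,b)_∞ = +1.
v=19: a=19^-2·(≡16), b=19^1·(≡16) mod 19; (16|19)=+1, (16|19)=+1; (−1)^{-2·1·9}·(+1)^1·(+1)^-2 = +1.
v=7: a=7^2·(≡4), b=7^1·(≡5) mod 7; (4|7)=+1, (5|7)=-1; (−1)^{2·1·3}·(+1)^1·(-1)^2 = +1.
v=5: a=5^1·(≡3), b=5^1·(≡2) mod 5; (3|5)=-1, (2|5)=-1; (−1)^{1·1·2}·(-1)^1·(-1)^1 = +1.
v=17: a=17^0·(≡13), b=17^-2·(≡5) mod 17; (13|17)=+1, (5|17)=-1; (−1)^{0·-2·8}·(+1)^-2·(-1)^0 = +1.
v=31: a=31^1·(≡28), b=31^0·(≡28) mod 31; (28|31)=+1, (28|31)=+1; (−1)^{1·0·15}·(+1)^0·(+1)^1 = +1.
v=2: v_2(a)=1, v_2(b)=1; units ≡ 3, 1 (mod 8); ε·ε+αω+βω = 1·0+1·0+1·1 ≡ 1  ⇒  (a,b)_2 = -1.
v=13: a=13^-2·(≡11), b=13^0·(≡10) mod 13; (11|13)=-1, (10|13)=+1; (−1)^{-2·0·6}·(-1)^0·(+1)^-2 = +1.
v=3: a=3^6·(≡1), b=3^2·(≡1) mod 3; (1|3)=+1, (1|3)=+1; (−1)^{6·2·1}·(+1)^2·(+1)^6 = +1.
|Ram(310, -30590)| = 2, even; anisotropic at {2, 23}.

[2, 23]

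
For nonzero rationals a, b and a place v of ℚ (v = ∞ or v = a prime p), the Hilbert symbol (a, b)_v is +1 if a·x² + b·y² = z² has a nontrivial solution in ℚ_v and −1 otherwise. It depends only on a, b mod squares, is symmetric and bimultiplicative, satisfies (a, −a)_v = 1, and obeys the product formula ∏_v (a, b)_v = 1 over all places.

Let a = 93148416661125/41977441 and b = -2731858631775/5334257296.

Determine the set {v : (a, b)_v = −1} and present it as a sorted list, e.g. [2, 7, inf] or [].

[17, 37]

(a, b) ≡ (66045, -119) mod (ℚ^×)²; places V = {2, 3, 5, 7, 11, 13, 17, 19, 29, 31, 37, ∞}.
(a,b)_13: α=0, u≡6; β=2, v≡8 (mod 13); (6|13)=-1, (8|13)=-1; sign (−1)^0·-1^2·-1^0 = +1.
(a,b)_19: α=-2, u≡7; β=-2, v≡3 (mod 19); (7|19)=+1, (3|19)=-1; sign (−1)^0·+1^-2·-1^-2 = +1.
(a,b)_7: α=3, u≡6; β=3, v≡1 (mod 7); (6|7)=-1, (1|7)=+1; sign (−1)^1·-1^3·+1^3 = +1.
(a,b)_∞: sgn(66045)=+, sgn(-119)=−, so +1.
(a,b)_11: α=-2, u≡4; β=0, v≡7 (mod 11); (4|11)=+1, (7|11)=-1; sign (−1)^0·+1^0·-1^-2 = +1.
(a,b)_29: α=2, u≡18; β=0, v≡18 (mod 29); (18|29)=-1, (18|29)=-1; sign (−1)^0·-1^0·-1^2 = +1.
(a,b)_3: α=1, u≡1; β=4, v≡1 (mod 3); (1|3)=+1, (1|3)=+1; sign (−1)^0·+1^4·+1^1 = +1.
(a,b)_5: α=3, u≡4; β=2, v≡4 (mod 5); (4|5)=+1, (4|5)=+1; sign (−1)^0·+1^2·+1^3 = +1.
(a,b)_31: α=-2, u≡13; β=-4, v≡7 (mod 31); (13|31)=-1, (7|31)=+1; sign (−1)^0·-1^-4·+1^-2 = +1.
(a,b)_2: α=0, β=-4; u≡5, v≡1 (mod 8); ε(u)ε(v)=0·0, αω(v)=0·0, βω(u)=-4·1; sum ≡ 0  ⇒  +1.
(a,b)_37: α=3, u≡33; β=2, v≡8 (mod 37); (33|37)=+1, (8|37)=-1; sign (−1)^0·+1^2·-1^3 = -1.
(a,b)_17: α=1, u≡9; β=1, v≡14 (mod 17); (9|17)=+1, (14|17)=-1; sign (−1)^0·+1^1·-1^1 = -1.
(66045, -119 / ℚ) ramifies at {17, 37}: a division algebra.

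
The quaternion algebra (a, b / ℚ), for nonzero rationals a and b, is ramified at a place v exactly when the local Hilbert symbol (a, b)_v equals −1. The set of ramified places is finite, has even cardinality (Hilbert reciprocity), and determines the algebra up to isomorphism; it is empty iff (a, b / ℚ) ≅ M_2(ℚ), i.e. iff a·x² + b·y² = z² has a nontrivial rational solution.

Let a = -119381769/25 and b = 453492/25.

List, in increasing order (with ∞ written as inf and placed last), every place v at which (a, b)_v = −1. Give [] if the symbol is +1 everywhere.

Mod squares: a ≡ -969, b ≡ 12597. Check v ∈ {∞, 2, 3, 5, 13, 17, 19}.
v=13: a=13^2·(≡7), b=13^1·(≡8) mod 13; (7|13)=-1, (8|13)=-1; (−1)^{2·1·6}·(-1)^1·(-1)^2 = -1.
v=17: a=17^1·(≡7), b=17^1·(≡11) mod 17; (7|17)=-1, (11|17)=-1; (−1)^{1·1·8}·(-1)^1·(-1)^1 = +1.
v=3: a=3^7·(≡1), b=3^3·(≡2) mod 3; (1|3)=+1, (2|3)=-1; (−1)^{7·3·1}·(+1)^3·(-1)^7 = +1.
v=5: a=5^-2·(≡1), b=5^-2·(≡2) mod 5; (1|5)=+1, (2|5)=-1; (−1)^{-2·-2·2}·(+1)^-2·(-1)^-2 = +1.
v=19: a=19^1·(≡5), b=19^1·(≡7) mod 19; (5|19)=+1, (7|19)=+1; (−1)^{1·1·9}·(+1)^1·(+1)^1 = -1.
v=2: v_2(a)=0, v_2(b)=2; units ≡ 7, 5 (mod 8); ε·ε+αω+βω = 1·0+0·1+2·0 ≡ 0  ⇒  (a,b)_2 = +1.
v=∞: -969 < 0 and 12597 > 0  ⇒  (a,b)_∞ = +1.
(-969, 12597 / ℚ) ramifies at {13, 19}: a division algebra.

[13, 19]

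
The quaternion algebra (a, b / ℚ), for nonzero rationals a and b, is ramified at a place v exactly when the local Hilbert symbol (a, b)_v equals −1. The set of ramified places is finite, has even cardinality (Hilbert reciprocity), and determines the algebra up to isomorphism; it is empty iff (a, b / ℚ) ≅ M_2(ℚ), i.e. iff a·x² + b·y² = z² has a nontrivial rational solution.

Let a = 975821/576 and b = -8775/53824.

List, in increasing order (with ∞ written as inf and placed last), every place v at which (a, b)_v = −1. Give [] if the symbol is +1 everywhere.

Mod squares: a ≡ 975821, b ≡ -39. Check v ∈ {∞, 2, 3, 5, 7, 11, 13, 19, 23, 29}.
v=5: a=5^0·(≡1), b=5^2·(≡1) mod 5; (1|5)=+1, (1|5)=+1; (−1)^{0·2·2}·(+1)^2·(+1)^0 = +1.
v=7: a=7^1·(≡6), b=7^0·(≡3) mod 7; (6|7)=-1, (3|7)=-1; (−1)^{1·0·3}·(-1)^0·(-1)^1 = -1.
v=11: a=11^1·(≡10), b=11^0·(≡3) mod 11; (10|11)=-1, (3|11)=+1; (−1)^{1·0·5}·(-1)^0·(+1)^1 = +1.
v=3: a=3^-2·(≡2), b=3^3·(≡2) mod 3; (2|3)=-1, (2|3)=-1; (−1)^{-2·3·1}·(-1)^3·(-1)^-2 = -1.
v=19: a=19^1·(≡13), b=19^0·(≡18) mod 19; (13|19)=-1, (18|19)=-1; (−1)^{1·0·9}·(-1)^0·(-1)^1 = -1.
v=23: a=23^1·(≡15), b=23^0·(≡20) mod 23; (15|23)=-1, (20|23)=-1; (−1)^{1·0·11}·(-1)^0·(-1)^1 = -1.
v=29: a=29^1·(≡5), b=29^-2·(≡2) mod 29; (5|29)=+1, (2|29)=-1; (−1)^{1·-2·14}·(+1)^-2·(-1)^1 = -1.
v=∞: 975821 > 0 and -39 < 0  ⇒  (a,b)_∞ = +1.
v=2: v_2(a)=-6, v_2(b)=-6; units ≡ 5, 1 (mod 8); ε·ε+αω+βω = 0·0+-6·0+-6·1 ≡ 0  ⇒  (a,b)_2 = +1.
v=13: a=13^0·(≡7), b=13^1·(≡10) mod 13; (7|13)=-1, (10|13)=+1; (−1)^{0·1·6}·(-1)^1·(+1)^0 = -1.
Ram(975821, -39) = {3, 7, 13, 19, 23, 29}; no ℚ_3-point on the conic.

[3, 7, 13, 19, 23, 29]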